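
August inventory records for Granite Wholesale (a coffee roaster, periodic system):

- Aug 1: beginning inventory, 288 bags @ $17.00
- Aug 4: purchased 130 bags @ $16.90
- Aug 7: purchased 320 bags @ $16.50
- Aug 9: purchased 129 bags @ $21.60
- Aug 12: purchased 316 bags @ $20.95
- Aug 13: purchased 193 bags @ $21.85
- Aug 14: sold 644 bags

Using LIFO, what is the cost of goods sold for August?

Aug 14, 644 sold [LIFO — newest first]: 193 @ $21.85 + 316 @ $20.95 + 129 @ $21.60 + 6 @ $16.50 = $13,722.65
Ending inventory: 288 @ $17.00 + 130 @ $16.90 + 314 @ $16.50 = $12,274.00

COGS = $13,722.65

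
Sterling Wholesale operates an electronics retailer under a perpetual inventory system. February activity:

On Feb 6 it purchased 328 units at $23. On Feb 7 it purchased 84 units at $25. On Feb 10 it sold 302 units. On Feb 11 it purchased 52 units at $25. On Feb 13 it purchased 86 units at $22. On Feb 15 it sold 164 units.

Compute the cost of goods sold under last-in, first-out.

COGS = $10,904

Feb 10, 302 sold [LIFO — newest first]: 84 @ $25 + 218 @ $23 = $7,114
Feb 15, 164 sold [LIFO — newest first]: 86 @ $22 + 52 @ $25 + 26 @ $23 = $3,790
Total COGS = $7,114 + $3,790 = $10,904
Ending inventory: 84 @ $23 = $1,932
Check: goods available $12,836 = COGS $10,904 + ending $1,932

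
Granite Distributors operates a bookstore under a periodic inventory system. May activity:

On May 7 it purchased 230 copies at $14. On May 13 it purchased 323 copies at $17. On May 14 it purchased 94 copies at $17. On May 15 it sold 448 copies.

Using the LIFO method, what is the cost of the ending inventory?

May 15, 448 sold [LIFO — newest first]: 94 @ $17 + 323 @ $17 + 31 @ $14 = $7,523
Ending inventory: 199 @ $14 = $2,786
Check: goods available $10,309 = COGS $7,523 + ending $2,786

Ending inventory = $2,786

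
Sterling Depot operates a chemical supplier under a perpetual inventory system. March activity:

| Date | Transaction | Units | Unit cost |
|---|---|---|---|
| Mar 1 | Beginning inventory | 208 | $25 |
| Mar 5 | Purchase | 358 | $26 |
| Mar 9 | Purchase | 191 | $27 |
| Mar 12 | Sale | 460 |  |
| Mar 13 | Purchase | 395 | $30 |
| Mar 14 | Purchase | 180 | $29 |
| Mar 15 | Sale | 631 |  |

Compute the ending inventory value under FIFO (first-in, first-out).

Mar 12, 460 sold [FIFO — oldest first]: 208 @ $25 + 252 @ $26 = $11,752
Mar 15, 631 sold [FIFO — oldest first]: 106 @ $26 + 191 @ $27 + 334 @ $30 = $17,933
Total COGS = $11,752 + $17,933 = $29,685
Ending inventory: 61 @ $30 + 180 @ $29 = $7,050

Ending inventory = $7,050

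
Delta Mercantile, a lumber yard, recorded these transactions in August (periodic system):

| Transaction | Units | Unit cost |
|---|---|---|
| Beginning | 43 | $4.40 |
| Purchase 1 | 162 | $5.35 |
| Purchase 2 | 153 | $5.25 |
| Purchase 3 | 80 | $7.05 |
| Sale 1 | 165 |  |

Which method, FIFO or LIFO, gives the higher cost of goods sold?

FIFO COGS: 43 @ $4.40 + 122 @ $5.35 = $841.90
LIFO COGS: 80 @ $7.05 + 85 @ $5.25 = $1,010.25

LIFO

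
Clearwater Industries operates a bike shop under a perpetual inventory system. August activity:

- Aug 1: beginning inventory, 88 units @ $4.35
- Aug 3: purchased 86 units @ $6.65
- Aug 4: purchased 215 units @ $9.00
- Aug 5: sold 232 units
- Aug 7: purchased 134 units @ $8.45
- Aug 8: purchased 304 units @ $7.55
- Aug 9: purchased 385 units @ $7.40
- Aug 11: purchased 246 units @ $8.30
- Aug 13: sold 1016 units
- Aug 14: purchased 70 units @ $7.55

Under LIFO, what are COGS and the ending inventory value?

COGS = $9,918.50; ending inventory = $1,818.00

Aug 5, 232 sold [LIFO — newest first]: 215 @ $9.00 + 17 @ $6.65 = $2,048.05
Aug 13, 1016 sold [LIFO — newest first]: 246 @ $8.30 + 385 @ $7.40 + 304 @ $7.55 + 81 @ $8.45 = $7,870.45
Total COGS = $2,048.05 + $7,870.45 = $9,918.50
Ending inventory: 88 @ $4.35 + 69 @ $6.65 + 53 @ $8.45 + 70 @ $7.55 = $1,818.00
Check: goods available $11,736.50 = COGS $9,918.50 + ending $1,818.00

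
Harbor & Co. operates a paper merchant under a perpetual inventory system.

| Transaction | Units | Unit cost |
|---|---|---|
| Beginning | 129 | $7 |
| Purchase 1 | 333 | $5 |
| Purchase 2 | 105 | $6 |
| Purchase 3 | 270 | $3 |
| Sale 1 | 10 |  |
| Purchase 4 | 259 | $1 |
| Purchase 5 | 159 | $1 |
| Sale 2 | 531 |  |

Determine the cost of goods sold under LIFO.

Sale 1 (10) [LIFO — newest first]: 10 @ $3 = $30
Sale 2 (531) [LIFO — newest first]: 159 @ $1 + 259 @ $1 + 113 @ $3 = $757
Total COGS = $30 + $757 = $787
Ending inventory: 129 @ $7 + 333 @ $5 + 105 @ $6 + 147 @ $3 = $3,639
Check: goods available $4,426 = COGS $787 + ending $3,639

COGS = $787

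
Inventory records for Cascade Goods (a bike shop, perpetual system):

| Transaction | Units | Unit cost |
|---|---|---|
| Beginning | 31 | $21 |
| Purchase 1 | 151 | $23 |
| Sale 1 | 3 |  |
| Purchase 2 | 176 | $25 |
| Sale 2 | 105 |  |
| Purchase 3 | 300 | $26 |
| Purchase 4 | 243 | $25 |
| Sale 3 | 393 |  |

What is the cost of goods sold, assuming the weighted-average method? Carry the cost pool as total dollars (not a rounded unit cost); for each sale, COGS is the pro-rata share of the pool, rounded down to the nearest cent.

COGS = $12,396.49

After Beginning: 31 on hand, pool $651.00 (≈ $21.0000 each)
After Purchase 1: 182 on hand, pool $4,124.00 (≈ $22.6593 each)
Sale 1, sell 3: 3/182 × $4,124.00 → $67.97
After Purchase 2: 355 on hand, pool $8,456.03 (≈ $23.8198 each)
Sale 2, sell 105: 105/355 × $8,456.03 → $2,501.07
After Purchase 3: 550 on hand, pool $13,754.96 (≈ $25.0090 each)
After Purchase 4: 793 on hand, pool $19,829.96 (≈ $25.0063 each)
Sale 3, sell 393: 393/793 × $19,829.96 → $9,827.45
Total COGS = $67.97 + $2,501.07 + $9,827.45 = $12,396.49
Ending inventory (cost pool remaining) = $10,002.51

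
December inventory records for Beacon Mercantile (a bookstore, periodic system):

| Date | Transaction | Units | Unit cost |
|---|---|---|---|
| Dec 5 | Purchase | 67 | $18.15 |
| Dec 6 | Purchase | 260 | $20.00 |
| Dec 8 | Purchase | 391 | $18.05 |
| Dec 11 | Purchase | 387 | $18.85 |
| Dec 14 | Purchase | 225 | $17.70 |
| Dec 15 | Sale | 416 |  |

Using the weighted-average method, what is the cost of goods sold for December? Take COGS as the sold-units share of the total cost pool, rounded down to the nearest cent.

Dec 15, sell 416: 416/1330 × $24,751.05 → $7,741.68
Ending inventory (cost pool remaining) = $17,009.37

COGS = $7,741.68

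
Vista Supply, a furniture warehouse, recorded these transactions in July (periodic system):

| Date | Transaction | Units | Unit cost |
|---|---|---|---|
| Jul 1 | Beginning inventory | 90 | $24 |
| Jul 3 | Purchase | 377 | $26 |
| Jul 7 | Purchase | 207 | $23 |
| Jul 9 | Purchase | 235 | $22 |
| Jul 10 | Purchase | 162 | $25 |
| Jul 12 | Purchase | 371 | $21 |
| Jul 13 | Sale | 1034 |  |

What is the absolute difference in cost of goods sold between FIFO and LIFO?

FIFO COGS: 90 @ $24 + 377 @ $26 + 207 @ $23 + 235 @ $22 + 125 @ $25 = $25,018
LIFO COGS: 371 @ $21 + 162 @ $25 + 235 @ $22 + 207 @ $23 + 59 @ $26 = $23,306
Difference = |$25,018 − $23,306| = $1,712

$1,712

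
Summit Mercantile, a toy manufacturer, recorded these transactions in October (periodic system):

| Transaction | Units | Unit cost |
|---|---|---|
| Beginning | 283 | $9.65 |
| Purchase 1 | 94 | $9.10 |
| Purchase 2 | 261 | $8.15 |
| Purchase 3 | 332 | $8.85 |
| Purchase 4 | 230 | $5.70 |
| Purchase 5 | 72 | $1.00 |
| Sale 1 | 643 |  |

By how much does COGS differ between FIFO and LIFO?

$1,363.20

FIFO COGS: 283 @ $9.65 + 94 @ $9.10 + 261 @ $8.15 + 5 @ $8.85 = $5,757.75
LIFO COGS: 72 @ $1.00 + 230 @ $5.70 + 332 @ $8.85 + 9 @ $8.15 = $4,394.55
Difference = |$5,757.75 − $4,394.55| = $1,363.20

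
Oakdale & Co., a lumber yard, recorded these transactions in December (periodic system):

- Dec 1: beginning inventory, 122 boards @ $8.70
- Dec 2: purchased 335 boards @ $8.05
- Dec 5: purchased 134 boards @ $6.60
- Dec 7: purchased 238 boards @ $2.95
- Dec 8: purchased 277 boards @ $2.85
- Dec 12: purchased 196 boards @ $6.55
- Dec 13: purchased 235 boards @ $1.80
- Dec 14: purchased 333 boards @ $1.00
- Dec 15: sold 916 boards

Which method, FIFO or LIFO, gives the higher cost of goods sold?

FIFO COGS: 122 @ $8.70 + 335 @ $8.05 + 134 @ $6.60 + 238 @ $2.95 + 87 @ $2.85 = $5,592.60
LIFO COGS: 333 @ $1.00 + 235 @ $1.80 + 196 @ $6.55 + 152 @ $2.85 = $2,473.00

FIFO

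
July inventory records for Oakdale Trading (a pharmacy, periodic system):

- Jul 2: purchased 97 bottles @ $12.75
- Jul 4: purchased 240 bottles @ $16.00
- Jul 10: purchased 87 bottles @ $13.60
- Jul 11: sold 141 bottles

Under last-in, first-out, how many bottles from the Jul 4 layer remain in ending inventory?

186

Jul 11, 141 sold [LIFO — newest first]: 87 @ $13.60 + 54 @ $16.00 = $2,047.20
Ending inventory: 97 @ $12.75 + 186 @ $16.00 = $4,212.75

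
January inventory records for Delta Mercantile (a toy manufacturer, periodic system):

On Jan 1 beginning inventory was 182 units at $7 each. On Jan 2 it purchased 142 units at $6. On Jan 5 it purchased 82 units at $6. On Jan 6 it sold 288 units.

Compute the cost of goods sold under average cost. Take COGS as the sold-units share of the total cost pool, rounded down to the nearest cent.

Jan 6, sell 288: 288/406 × $2,618.00 → $1,857.10
Ending inventory (cost pool remaining) = $760.90

COGS = $1,857.10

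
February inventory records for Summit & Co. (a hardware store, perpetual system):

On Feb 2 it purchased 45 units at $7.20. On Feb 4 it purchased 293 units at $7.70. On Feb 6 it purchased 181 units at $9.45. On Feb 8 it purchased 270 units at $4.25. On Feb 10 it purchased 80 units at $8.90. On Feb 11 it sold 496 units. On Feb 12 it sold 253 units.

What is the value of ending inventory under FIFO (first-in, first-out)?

Ending inventory = $882.00

Feb 11, 496 sold [FIFO — oldest first]: 45 @ $7.20 + 293 @ $7.70 + 158 @ $9.45 = $4,073.20
Feb 12, 253 sold [FIFO — oldest first]: 23 @ $9.45 + 230 @ $4.25 = $1,194.85
Total COGS = $4,073.20 + $1,194.85 = $5,268.05
Ending inventory: 40 @ $4.25 + 80 @ $8.90 = $882.00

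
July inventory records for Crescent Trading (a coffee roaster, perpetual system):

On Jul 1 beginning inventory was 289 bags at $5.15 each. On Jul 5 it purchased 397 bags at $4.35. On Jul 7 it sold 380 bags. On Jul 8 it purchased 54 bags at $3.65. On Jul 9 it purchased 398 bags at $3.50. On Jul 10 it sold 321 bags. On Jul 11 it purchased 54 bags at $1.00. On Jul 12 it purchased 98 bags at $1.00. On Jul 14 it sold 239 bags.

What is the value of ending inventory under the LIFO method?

Ending inventory = $1,722.90

Jul 7, 380 sold [LIFO — newest first]: 380 @ $4.35 = $1,653.00
Jul 10, 321 sold [LIFO — newest first]: 321 @ $3.50 = $1,123.50
Jul 14, 239 sold [LIFO — newest first]: 98 @ $1.00 + 54 @ $1.00 + 77 @ $3.50 + 10 @ $3.65 = $458.00
Total COGS = $1,653.00 + $1,123.50 + $458.00 = $3,234.50
Ending inventory: 289 @ $5.15 + 17 @ $4.35 + 44 @ $3.65 = $1,722.90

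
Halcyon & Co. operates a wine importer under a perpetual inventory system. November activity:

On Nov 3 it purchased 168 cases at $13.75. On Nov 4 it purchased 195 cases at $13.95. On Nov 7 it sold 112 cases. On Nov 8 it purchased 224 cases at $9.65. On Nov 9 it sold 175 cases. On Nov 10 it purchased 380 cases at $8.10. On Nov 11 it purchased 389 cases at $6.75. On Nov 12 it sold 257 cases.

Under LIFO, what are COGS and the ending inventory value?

COGS = $4,985.90; ending inventory = $7,909.70

Nov 7, 112 sold [LIFO — newest first]: 112 @ $13.95 = $1,562.40
Nov 9, 175 sold [LIFO — newest first]: 175 @ $9.65 = $1,688.75
Nov 12, 257 sold [LIFO — newest first]: 257 @ $6.75 = $1,734.75
Total COGS = $1,562.40 + $1,688.75 + $1,734.75 = $4,985.90
Ending inventory: 168 @ $13.75 + 83 @ $13.95 + 49 @ $9.65 + 380 @ $8.10 + 132 @ $6.75 = $7,909.70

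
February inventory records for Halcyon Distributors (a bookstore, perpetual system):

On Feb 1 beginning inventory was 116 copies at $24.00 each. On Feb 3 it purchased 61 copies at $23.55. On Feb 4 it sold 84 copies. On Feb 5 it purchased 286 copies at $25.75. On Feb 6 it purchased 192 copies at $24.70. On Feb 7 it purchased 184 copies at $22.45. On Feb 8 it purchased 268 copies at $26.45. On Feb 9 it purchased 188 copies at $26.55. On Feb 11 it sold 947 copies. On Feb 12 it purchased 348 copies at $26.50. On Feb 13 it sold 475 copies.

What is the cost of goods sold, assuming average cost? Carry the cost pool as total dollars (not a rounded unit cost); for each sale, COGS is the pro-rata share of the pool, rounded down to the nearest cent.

COGS = $38,205.69

After Feb 1: 116 on hand, pool $2,784.00 (≈ $24.0000 each)
After Feb 3: 177 on hand, pool $4,220.55 (≈ $23.8449 each)
Feb 4, sell 84: 84/177 × $4,220.55 → $2,002.97
After Feb 5: 379 on hand, pool $9,582.08 (≈ $25.2825 each)
After Feb 6: 571 on hand, pool $14,324.48 (≈ $25.0867 each)
After Feb 7: 755 on hand, pool $18,455.28 (≈ $24.4441 each)
After Feb 8: 1023 on hand, pool $25,543.88 (≈ $24.9696 each)
After Feb 9: 1211 on hand, pool $30,535.28 (≈ $25.2149 each)
Feb 11, sell 947: 947/1211 × $30,535.28 → $23,878.53
After Feb 12: 612 on hand, pool $15,878.75 (≈ $25.9457 each)
Feb 13, sell 475: 475/612 × $15,878.75 → $12,324.19
Total COGS = $2,002.97 + $23,878.53 + $12,324.19 = $38,205.69
Ending inventory (cost pool remaining) = $3,554.56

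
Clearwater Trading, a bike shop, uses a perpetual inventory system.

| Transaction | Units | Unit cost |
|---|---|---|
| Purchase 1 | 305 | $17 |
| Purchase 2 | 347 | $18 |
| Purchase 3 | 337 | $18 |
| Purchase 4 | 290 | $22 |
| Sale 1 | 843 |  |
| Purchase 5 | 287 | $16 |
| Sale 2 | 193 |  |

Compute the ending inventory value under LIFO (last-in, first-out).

Sale 1 (843) [LIFO — newest first]: 290 @ $22 + 337 @ $18 + 216 @ $18 = $16,334
Sale 2 (193) [LIFO — newest first]: 193 @ $16 = $3,088
Total COGS = $16,334 + $3,088 = $19,422
Ending inventory: 305 @ $17 + 131 @ $18 + 94 @ $16 = $9,047

Ending inventory = $9,047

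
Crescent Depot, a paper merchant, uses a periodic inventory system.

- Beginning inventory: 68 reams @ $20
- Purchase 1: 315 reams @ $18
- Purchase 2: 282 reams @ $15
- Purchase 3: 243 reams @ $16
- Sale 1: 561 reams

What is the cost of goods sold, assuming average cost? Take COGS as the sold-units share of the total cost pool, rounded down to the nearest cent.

COGS = $9,359.06

Sale 1, sell 561: 561/908 × $15,148.00 → $9,359.06
Ending inventory (cost pool remaining) = $5,788.94
Check: goods available $15,148.00 = COGS $9,359.06 + ending $5,788.94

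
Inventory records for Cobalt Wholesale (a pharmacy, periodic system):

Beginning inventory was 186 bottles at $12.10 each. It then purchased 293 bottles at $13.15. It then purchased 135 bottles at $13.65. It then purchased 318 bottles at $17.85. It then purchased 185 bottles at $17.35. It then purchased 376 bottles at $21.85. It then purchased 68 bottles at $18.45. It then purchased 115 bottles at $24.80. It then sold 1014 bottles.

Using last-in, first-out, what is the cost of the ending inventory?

Ending inventory = $8,803.10

Sale 1 (1014) [LIFO — newest first]: 115 @ $24.80 + 68 @ $18.45 + 376 @ $21.85 + 185 @ $17.35 + 270 @ $17.85 = $20,351.45
Ending inventory: 186 @ $12.10 + 293 @ $13.15 + 135 @ $13.65 + 48 @ $17.85 = $8,803.10
Check: goods available $29,154.55 = COGS $20,351.45 + ending $8,803.10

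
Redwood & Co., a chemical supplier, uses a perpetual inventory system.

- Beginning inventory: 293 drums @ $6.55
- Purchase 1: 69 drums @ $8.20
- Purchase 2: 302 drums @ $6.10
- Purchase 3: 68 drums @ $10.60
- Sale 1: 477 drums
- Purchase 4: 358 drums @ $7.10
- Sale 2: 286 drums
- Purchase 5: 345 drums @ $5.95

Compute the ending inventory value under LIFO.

Sale 1 (477) [LIFO — newest first]: 68 @ $10.60 + 302 @ $6.10 + 69 @ $8.20 + 38 @ $6.55 = $3,377.70
Sale 2 (286) [LIFO — newest first]: 286 @ $7.10 = $2,030.60
Total COGS = $3,377.70 + $2,030.60 = $5,408.30
Ending inventory: 255 @ $6.55 + 72 @ $7.10 + 345 @ $5.95 = $4,234.20

Ending inventory = $4,234.20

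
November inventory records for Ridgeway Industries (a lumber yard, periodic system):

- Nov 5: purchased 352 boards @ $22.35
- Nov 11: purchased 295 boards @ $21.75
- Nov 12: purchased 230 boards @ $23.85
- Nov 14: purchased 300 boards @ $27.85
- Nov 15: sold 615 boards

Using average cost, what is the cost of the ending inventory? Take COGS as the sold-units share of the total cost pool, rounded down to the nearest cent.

Ending inventory = $13,428.77

Nov 15, sell 615: 615/1177 × $28,123.95 → $14,695.18
Ending inventory (cost pool remaining) = $13,428.77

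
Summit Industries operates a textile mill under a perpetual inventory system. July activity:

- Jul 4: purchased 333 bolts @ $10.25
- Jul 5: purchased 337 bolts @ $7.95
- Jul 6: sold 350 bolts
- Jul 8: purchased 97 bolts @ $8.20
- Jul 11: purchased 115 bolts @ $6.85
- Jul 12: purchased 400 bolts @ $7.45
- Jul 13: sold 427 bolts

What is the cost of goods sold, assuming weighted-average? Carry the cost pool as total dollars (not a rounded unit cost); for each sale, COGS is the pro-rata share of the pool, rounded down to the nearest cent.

COGS = $6,606.36

After Jul 4: 333 on hand, pool $3,413.25 (≈ $10.2500 each)
After Jul 5: 670 on hand, pool $6,092.40 (≈ $9.0931 each)
Jul 6, sell 350: 350/670 × $6,092.40 → $3,182.59
After Jul 8: 417 on hand, pool $3,705.21 (≈ $8.8854 each)
After Jul 11: 532 on hand, pool $4,492.96 (≈ $8.4454 each)
After Jul 12: 932 on hand, pool $7,472.96 (≈ $8.0182 each)
Jul 13, sell 427: 427/932 × $7,472.96 → $3,423.77
Total COGS = $3,182.59 + $3,423.77 = $6,606.36
Ending inventory (cost pool remaining) = $4,049.19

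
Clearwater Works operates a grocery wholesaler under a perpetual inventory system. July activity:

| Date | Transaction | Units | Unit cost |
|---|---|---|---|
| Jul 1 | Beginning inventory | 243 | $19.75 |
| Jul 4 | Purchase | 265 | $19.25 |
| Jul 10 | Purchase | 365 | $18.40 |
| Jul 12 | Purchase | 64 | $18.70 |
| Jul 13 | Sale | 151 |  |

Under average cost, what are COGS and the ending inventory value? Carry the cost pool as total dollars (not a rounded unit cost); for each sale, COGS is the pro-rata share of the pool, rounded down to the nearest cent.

After Jul 1: 243 on hand, pool $4,799.25 (≈ $19.7500 each)
After Jul 4: 508 on hand, pool $9,900.50 (≈ $19.4892 each)
After Jul 10: 873 on hand, pool $16,616.50 (≈ $19.0338 each)
After Jul 12: 937 on hand, pool $17,813.30 (≈ $19.0110 each)
Jul 13, sell 151: 151/937 × $17,813.30 → $2,870.65
Ending inventory (cost pool remaining) = $14,942.65
Check: goods available $17,813.30 = COGS $2,870.65 + ending $14,942.65

COGS = $2,870.65; ending inventory = $14,942.65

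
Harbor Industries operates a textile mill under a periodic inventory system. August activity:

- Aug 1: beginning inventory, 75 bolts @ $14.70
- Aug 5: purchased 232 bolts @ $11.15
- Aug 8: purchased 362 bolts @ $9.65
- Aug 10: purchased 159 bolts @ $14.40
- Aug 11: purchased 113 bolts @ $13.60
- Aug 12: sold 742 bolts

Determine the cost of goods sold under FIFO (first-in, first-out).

Aug 12, 742 sold [FIFO — oldest first]: 75 @ $14.70 + 232 @ $11.15 + 362 @ $9.65 + 73 @ $14.40 = $8,233.80
Ending inventory: 86 @ $14.40 + 113 @ $13.60 = $2,775.20

COGS = $8,233.80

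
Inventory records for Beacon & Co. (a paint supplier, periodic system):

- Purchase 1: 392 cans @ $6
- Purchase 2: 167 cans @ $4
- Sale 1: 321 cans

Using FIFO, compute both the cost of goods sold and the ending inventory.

Sale 1 (321) [FIFO — oldest first]: 321 @ $6 = $1,926
Ending inventory: 71 @ $6 + 167 @ $4 = $1,094

COGS = $1,926; ending inventory = $1,094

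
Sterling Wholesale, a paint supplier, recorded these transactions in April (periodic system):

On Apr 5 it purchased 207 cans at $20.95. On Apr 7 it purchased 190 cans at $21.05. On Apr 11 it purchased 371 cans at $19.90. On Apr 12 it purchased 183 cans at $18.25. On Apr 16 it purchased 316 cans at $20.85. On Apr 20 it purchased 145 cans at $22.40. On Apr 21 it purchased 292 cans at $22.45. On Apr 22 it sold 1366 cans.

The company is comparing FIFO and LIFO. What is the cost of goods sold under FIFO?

FIFO COGS: 207 @ $20.95 + 190 @ $21.05 + 371 @ $19.90 + 183 @ $18.25 + 316 @ $20.85 + 99 @ $22.40 = $27,865.00
LIFO COGS: 292 @ $22.45 + 145 @ $22.40 + 316 @ $20.85 + 183 @ $18.25 + 371 @ $19.90 + 59 @ $21.05 = $28,356.60

COGS = $27,865.00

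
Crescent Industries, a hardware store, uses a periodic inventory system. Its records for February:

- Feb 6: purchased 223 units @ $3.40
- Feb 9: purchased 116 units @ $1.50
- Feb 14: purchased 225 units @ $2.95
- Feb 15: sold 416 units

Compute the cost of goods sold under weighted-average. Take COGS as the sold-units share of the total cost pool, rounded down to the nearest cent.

Feb 15, sell 416: 416/564 × $1,595.95 → $1,177.15
Ending inventory (cost pool remaining) = $418.80

COGS = $1,177.15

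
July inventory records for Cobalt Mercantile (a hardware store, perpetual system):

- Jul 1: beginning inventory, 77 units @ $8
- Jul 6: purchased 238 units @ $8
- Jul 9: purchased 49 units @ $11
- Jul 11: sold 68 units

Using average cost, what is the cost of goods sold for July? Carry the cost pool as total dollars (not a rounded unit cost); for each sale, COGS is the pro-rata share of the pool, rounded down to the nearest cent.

COGS = $571.46

After Jul 1: 77 on hand, pool $616.00 (≈ $8.0000 each)
After Jul 6: 315 on hand, pool $2,520.00 (≈ $8.0000 each)
After Jul 9: 364 on hand, pool $3,059.00 (≈ $8.4038 each)
Jul 11, sell 68: 68/364 × $3,059.00 → $571.46
Ending inventory (cost pool remaining) = $2,487.54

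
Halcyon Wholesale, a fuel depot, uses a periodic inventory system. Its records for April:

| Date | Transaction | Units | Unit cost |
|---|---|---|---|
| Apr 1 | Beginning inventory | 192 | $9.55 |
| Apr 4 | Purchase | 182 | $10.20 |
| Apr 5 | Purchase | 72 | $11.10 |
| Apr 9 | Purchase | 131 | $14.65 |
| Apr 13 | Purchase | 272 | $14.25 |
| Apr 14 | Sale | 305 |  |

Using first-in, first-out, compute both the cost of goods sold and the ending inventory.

Apr 14, 305 sold [FIFO — oldest first]: 192 @ $9.55 + 113 @ $10.20 = $2,986.20
Ending inventory: 69 @ $10.20 + 72 @ $11.10 + 131 @ $14.65 + 272 @ $14.25 = $7,298.15
Check: goods available $10,284.35 = COGS $2,986.20 + ending $7,298.15

COGS = $2,986.20; ending inventory = $7,298.15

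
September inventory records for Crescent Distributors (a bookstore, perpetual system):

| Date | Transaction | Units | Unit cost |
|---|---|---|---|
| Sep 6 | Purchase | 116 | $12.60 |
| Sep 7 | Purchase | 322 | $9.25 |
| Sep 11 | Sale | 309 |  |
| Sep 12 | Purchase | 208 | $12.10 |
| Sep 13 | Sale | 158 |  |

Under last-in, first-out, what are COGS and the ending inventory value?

COGS = $4,770.05; ending inventory = $2,186.85

Sep 11, 309 sold [LIFO — newest first]: 309 @ $9.25 = $2,858.25
Sep 13, 158 sold [LIFO — newest first]: 158 @ $12.10 = $1,911.80
Total COGS = $2,858.25 + $1,911.80 = $4,770.05
Ending inventory: 116 @ $12.60 + 13 @ $9.25 + 50 @ $12.10 = $2,186.85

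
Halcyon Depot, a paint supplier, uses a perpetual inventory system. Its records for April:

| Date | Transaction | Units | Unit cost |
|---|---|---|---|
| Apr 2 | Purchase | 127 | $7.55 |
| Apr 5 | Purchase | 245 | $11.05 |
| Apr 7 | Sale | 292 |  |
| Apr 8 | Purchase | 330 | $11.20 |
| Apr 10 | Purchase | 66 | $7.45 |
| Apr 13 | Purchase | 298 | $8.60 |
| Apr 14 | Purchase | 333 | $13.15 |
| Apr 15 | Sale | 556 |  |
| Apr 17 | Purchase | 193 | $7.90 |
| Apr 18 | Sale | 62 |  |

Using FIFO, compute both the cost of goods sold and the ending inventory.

Apr 7, 292 sold [FIFO — oldest first]: 127 @ $7.55 + 165 @ $11.05 = $2,782.10
Apr 15, 556 sold [FIFO — oldest first]: 80 @ $11.05 + 330 @ $11.20 + 66 @ $7.45 + 80 @ $8.60 = $5,759.70
Apr 18, 62 sold [FIFO — oldest first]: 62 @ $8.60 = $533.20
Total COGS = $2,782.10 + $5,759.70 + $533.20 = $9,075.00
Ending inventory: 156 @ $8.60 + 333 @ $13.15 + 193 @ $7.90 = $7,245.25

COGS = $9,075.00; ending inventory = $7,245.25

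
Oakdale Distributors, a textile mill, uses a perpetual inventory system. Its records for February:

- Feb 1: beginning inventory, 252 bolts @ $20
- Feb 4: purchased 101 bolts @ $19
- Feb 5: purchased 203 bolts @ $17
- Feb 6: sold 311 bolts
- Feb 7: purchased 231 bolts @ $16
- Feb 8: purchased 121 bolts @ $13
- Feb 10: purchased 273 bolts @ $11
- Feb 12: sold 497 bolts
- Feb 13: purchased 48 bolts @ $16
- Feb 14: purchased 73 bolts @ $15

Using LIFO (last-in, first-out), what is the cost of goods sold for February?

Feb 6, 311 sold [LIFO — newest first]: 203 @ $17 + 101 @ $19 + 7 @ $20 = $5,510
Feb 12, 497 sold [LIFO — newest first]: 273 @ $11 + 121 @ $13 + 103 @ $16 = $6,224
Total COGS = $5,510 + $6,224 = $11,734
Ending inventory: 245 @ $20 + 128 @ $16 + 48 @ $16 + 73 @ $15 = $8,811

COGS = $11,734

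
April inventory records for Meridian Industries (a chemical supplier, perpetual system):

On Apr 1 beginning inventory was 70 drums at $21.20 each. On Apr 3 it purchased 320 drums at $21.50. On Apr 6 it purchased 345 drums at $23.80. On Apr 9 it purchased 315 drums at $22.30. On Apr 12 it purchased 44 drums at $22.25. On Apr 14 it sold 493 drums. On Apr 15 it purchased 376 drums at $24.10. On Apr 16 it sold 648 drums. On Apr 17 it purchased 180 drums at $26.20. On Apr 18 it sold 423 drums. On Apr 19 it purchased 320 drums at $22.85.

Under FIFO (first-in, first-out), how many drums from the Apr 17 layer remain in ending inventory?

Apr 14, 493 sold [FIFO — oldest first]: 70 @ $21.20 + 320 @ $21.50 + 103 @ $23.80 = $10,815.40
Apr 16, 648 sold [FIFO — oldest first]: 242 @ $23.80 + 315 @ $22.30 + 44 @ $22.25 + 47 @ $24.10 = $14,895.80
Apr 18, 423 sold [FIFO — oldest first]: 329 @ $24.10 + 94 @ $26.20 = $10,391.70
Total COGS = $10,815.40 + $14,895.80 + $10,391.70 = $36,102.90
Ending inventory: 86 @ $26.20 + 320 @ $22.85 = $9,565.20

86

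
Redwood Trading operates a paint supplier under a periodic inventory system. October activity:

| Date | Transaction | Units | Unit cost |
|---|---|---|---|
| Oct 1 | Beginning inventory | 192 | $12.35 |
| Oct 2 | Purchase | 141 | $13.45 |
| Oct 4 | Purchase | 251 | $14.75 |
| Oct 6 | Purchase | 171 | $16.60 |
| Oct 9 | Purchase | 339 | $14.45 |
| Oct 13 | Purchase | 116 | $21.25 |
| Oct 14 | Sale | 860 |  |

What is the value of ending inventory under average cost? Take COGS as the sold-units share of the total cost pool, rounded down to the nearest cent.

Ending inventory = $5,256.38

Oct 14, sell 860: 860/1210 × $18,172.05 → $12,915.67
Ending inventory (cost pool remaining) = $5,256.38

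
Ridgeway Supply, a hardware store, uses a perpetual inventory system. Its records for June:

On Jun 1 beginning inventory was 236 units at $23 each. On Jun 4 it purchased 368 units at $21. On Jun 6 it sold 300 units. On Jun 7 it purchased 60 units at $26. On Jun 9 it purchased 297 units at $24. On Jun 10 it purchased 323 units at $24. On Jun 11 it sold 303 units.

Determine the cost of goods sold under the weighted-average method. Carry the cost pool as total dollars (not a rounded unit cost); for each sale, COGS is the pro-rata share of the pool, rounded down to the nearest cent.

COGS = $13,635.70

After Jun 1: 236 on hand, pool $5,428.00 (≈ $23.0000 each)
After Jun 4: 604 on hand, pool $13,156.00 (≈ $21.7815 each)
Jun 6, sell 300: 300/604 × $13,156.00 → $6,534.43
After Jun 7: 364 on hand, pool $8,181.57 (≈ $22.4768 each)
After Jun 9: 661 on hand, pool $15,309.57 (≈ $23.1612 each)
After Jun 10: 984 on hand, pool $23,061.57 (≈ $23.4366 each)
Jun 11, sell 303: 303/984 × $23,061.57 → $7,101.27
Total COGS = $6,534.43 + $7,101.27 = $13,635.70
Ending inventory (cost pool remaining) = $15,960.30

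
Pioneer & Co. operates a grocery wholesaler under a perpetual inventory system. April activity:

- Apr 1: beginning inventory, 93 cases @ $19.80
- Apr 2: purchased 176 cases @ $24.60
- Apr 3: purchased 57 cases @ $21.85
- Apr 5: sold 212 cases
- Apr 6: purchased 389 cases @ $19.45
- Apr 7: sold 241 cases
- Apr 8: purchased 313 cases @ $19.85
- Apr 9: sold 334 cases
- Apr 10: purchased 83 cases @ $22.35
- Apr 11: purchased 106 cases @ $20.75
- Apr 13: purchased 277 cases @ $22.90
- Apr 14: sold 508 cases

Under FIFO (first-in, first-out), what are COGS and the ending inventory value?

COGS = $27,036.30; ending inventory = $4,557.10

Apr 5, 212 sold [FIFO — oldest first]: 93 @ $19.80 + 119 @ $24.60 = $4,768.80
Apr 7, 241 sold [FIFO — oldest first]: 57 @ $24.60 + 57 @ $21.85 + 127 @ $19.45 = $5,117.80
Apr 9, 334 sold [FIFO — oldest first]: 262 @ $19.45 + 72 @ $19.85 = $6,525.10
Apr 14, 508 sold [FIFO — oldest first]: 241 @ $19.85 + 83 @ $22.35 + 106 @ $20.75 + 78 @ $22.90 = $10,624.60
Total COGS = $4,768.80 + $5,117.80 + $6,525.10 + $10,624.60 = $27,036.30
Ending inventory: 199 @ $22.90 = $4,557.10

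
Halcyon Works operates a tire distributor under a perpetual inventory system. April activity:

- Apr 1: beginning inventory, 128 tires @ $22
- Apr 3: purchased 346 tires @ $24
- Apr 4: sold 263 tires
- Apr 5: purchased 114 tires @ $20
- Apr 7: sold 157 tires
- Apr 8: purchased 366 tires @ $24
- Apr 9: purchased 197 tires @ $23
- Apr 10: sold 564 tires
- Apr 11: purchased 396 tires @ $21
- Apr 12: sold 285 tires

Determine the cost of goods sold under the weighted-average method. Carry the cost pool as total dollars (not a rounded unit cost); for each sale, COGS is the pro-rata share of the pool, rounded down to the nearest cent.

COGS = $29,001.07

After Apr 1: 128 on hand, pool $2,816.00 (≈ $22.0000 each)
After Apr 3: 474 on hand, pool $11,120.00 (≈ $23.4599 each)
Apr 4, sell 263: 263/474 × $11,120.00 → $6,169.95
After Apr 5: 325 on hand, pool $7,230.05 (≈ $22.2463 each)
Apr 7, sell 157: 157/325 × $7,230.05 → $3,492.67
After Apr 8: 534 on hand, pool $12,521.38 (≈ $23.4483 each)
After Apr 9: 731 on hand, pool $17,052.38 (≈ $23.3275 each)
Apr 10, sell 564: 564/731 × $17,052.38 → $13,156.69
After Apr 11: 563 on hand, pool $12,211.69 (≈ $21.6904 each)
Apr 12, sell 285: 285/563 × $12,211.69 → $6,181.76
Total COGS = $6,169.95 + $3,492.67 + $13,156.69 + $6,181.76 = $29,001.07
Ending inventory (cost pool remaining) = $6,029.93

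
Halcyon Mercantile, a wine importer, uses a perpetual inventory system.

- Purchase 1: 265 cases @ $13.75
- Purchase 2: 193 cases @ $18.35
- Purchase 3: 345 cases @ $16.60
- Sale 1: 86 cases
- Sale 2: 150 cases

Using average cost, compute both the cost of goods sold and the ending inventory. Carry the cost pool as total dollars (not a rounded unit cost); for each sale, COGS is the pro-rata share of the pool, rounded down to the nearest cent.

After Purchase 1: 265 on hand, pool $3,643.75 (≈ $13.7500 each)
After Purchase 2: 458 on hand, pool $7,185.30 (≈ $15.6884 each)
After Purchase 3: 803 on hand, pool $12,912.30 (≈ $16.0801 each)
Sale 1, sell 86: 86/803 × $12,912.30 → $1,382.88
Sale 2, sell 150: 150/717 × $11,529.42 → $2,412.01
Total COGS = $1,382.88 + $2,412.01 = $3,794.89
Ending inventory (cost pool remaining) = $9,117.41

COGS = $3,794.89; ending inventory = $9,117.41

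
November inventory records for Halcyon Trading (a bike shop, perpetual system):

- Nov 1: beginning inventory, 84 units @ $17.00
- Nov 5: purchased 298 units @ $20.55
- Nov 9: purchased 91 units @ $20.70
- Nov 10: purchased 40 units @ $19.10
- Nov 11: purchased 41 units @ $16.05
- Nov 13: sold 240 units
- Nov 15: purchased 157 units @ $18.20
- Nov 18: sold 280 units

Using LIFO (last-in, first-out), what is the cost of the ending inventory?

Ending inventory = $3,626.85

Nov 13, 240 sold [LIFO — newest first]: 41 @ $16.05 + 40 @ $19.10 + 91 @ $20.70 + 68 @ $20.55 = $4,703.15
Nov 18, 280 sold [LIFO — newest first]: 157 @ $18.20 + 123 @ $20.55 = $5,385.05
Total COGS = $4,703.15 + $5,385.05 = $10,088.20
Ending inventory: 84 @ $17.00 + 107 @ $20.55 = $3,626.85
Check: goods available $13,715.05 = COGS $10,088.20 + ending $3,626.85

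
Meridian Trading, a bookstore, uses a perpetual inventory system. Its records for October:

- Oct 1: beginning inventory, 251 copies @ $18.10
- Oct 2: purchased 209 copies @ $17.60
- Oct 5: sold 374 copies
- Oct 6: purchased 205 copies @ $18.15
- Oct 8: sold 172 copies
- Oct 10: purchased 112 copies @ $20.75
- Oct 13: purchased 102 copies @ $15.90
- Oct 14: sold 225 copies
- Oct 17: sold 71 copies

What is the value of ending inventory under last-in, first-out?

Ending inventory = $669.70

Oct 5, 374 sold [LIFO — newest first]: 209 @ $17.60 + 165 @ $18.10 = $6,664.90
Oct 8, 172 sold [LIFO — newest first]: 172 @ $18.15 = $3,121.80
Oct 14, 225 sold [LIFO — newest first]: 102 @ $15.90 + 112 @ $20.75 + 11 @ $18.15 = $4,145.45
Oct 17, 71 sold [LIFO — newest first]: 22 @ $18.15 + 49 @ $18.10 = $1,286.20
Total COGS = $6,664.90 + $3,121.80 + $4,145.45 + $1,286.20 = $15,218.35
Ending inventory: 37 @ $18.10 = $669.70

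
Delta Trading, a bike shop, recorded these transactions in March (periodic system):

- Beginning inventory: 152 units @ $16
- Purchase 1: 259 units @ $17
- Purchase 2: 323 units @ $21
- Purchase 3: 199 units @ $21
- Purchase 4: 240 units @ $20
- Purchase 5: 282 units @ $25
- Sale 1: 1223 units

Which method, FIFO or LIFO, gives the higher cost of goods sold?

LIFO

FIFO COGS: 152 @ $16 + 259 @ $17 + 323 @ $21 + 199 @ $21 + 240 @ $20 + 50 @ $25 = $23,847
LIFO COGS: 282 @ $25 + 240 @ $20 + 199 @ $21 + 323 @ $21 + 179 @ $17 = $25,855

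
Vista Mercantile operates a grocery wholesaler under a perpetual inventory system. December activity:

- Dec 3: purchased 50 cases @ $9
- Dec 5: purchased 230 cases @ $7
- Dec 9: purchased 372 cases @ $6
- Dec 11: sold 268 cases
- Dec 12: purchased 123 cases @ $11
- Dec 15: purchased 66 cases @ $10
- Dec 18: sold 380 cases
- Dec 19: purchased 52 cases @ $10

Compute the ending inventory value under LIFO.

Dec 11, 268 sold [LIFO — newest first]: 268 @ $6 = $1,608
Dec 18, 380 sold [LIFO — newest first]: 66 @ $10 + 123 @ $11 + 104 @ $6 + 87 @ $7 = $3,246
Total COGS = $1,608 + $3,246 = $4,854
Ending inventory: 50 @ $9 + 143 @ $7 + 52 @ $10 = $1,971

Ending inventory = $1,971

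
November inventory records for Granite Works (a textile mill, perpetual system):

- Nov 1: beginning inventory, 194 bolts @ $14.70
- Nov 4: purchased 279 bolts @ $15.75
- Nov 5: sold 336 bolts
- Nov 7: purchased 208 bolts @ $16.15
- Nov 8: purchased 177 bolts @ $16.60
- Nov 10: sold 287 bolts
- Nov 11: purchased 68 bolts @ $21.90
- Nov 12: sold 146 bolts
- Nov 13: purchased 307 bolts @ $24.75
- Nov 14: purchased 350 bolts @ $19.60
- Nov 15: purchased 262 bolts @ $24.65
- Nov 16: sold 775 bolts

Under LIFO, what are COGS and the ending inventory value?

COGS = $30,048.30; ending inventory = $5,900.90

Nov 5, 336 sold [LIFO — newest first]: 279 @ $15.75 + 57 @ $14.70 = $5,232.15
Nov 10, 287 sold [LIFO — newest first]: 177 @ $16.60 + 110 @ $16.15 = $4,714.70
Nov 12, 146 sold [LIFO — newest first]: 68 @ $21.90 + 78 @ $16.15 = $2,748.90
Nov 16, 775 sold [LIFO — newest first]: 262 @ $24.65 + 350 @ $19.60 + 163 @ $24.75 = $17,352.55
Total COGS = $5,232.15 + $4,714.70 + $2,748.90 + $17,352.55 = $30,048.30
Ending inventory: 137 @ $14.70 + 20 @ $16.15 + 144 @ $24.75 = $5,900.90
Check: goods available $35,949.20 = COGS $30,048.30 + ending $5,900.90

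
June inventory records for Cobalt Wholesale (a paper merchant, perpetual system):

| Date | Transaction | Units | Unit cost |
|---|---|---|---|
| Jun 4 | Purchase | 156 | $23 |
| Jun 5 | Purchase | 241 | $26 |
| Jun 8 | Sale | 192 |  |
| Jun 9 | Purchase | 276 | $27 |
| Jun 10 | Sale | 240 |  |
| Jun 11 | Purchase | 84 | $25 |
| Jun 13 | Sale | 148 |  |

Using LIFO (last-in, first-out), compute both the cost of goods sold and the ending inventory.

Jun 8, 192 sold [LIFO — newest first]: 192 @ $26 = $4,992
Jun 10, 240 sold [LIFO — newest first]: 240 @ $27 = $6,480
Jun 13, 148 sold [LIFO — newest first]: 84 @ $25 + 36 @ $27 + 28 @ $26 = $3,800
Total COGS = $4,992 + $6,480 + $3,800 = $15,272
Ending inventory: 156 @ $23 + 21 @ $26 = $4,134

COGS = $15,272; ending inventory = $4,134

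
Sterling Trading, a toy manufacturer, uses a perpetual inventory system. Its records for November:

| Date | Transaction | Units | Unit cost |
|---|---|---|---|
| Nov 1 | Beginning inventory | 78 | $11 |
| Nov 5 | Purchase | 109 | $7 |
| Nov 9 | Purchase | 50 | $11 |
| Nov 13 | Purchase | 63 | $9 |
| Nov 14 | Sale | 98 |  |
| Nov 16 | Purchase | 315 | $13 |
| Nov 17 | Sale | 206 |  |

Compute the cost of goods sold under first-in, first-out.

COGS = $2,790

Nov 14, 98 sold [FIFO — oldest first]: 78 @ $11 + 20 @ $7 = $998
Nov 17, 206 sold [FIFO — oldest first]: 89 @ $7 + 50 @ $11 + 63 @ $9 + 4 @ $13 = $1,792
Total COGS = $998 + $1,792 = $2,790
Ending inventory: 311 @ $13 = $4,043
Check: goods available $6,833 = COGS $2,790 + ending $4,043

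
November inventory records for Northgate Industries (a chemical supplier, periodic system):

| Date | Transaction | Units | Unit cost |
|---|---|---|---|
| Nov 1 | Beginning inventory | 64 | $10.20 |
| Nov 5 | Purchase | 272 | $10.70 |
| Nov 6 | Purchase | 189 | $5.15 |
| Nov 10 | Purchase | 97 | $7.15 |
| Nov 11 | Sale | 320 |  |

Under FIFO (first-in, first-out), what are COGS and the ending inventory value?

COGS = $3,392.00; ending inventory = $1,838.10

Nov 11, 320 sold [FIFO — oldest first]: 64 @ $10.20 + 256 @ $10.70 = $3,392.00
Ending inventory: 16 @ $10.70 + 189 @ $5.15 + 97 @ $7.15 = $1,838.10
Check: goods available $5,230.10 = COGS $3,392.00 + ending $1,838.10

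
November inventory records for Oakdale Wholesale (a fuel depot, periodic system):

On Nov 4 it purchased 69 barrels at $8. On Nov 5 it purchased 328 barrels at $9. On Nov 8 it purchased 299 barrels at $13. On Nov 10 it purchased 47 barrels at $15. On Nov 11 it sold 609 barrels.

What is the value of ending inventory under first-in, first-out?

Ending inventory = $1,836

Nov 11, 609 sold [FIFO — oldest first]: 69 @ $8 + 328 @ $9 + 212 @ $13 = $6,260
Ending inventory: 87 @ $13 + 47 @ $15 = $1,836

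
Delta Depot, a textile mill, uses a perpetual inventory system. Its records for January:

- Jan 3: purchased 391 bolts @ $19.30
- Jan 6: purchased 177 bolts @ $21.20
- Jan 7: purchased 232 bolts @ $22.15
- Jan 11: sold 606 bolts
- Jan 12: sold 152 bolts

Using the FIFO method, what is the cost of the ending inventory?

Ending inventory = $930.30

Jan 11, 606 sold [FIFO — oldest first]: 391 @ $19.30 + 177 @ $21.20 + 38 @ $22.15 = $12,140.40
Jan 12, 152 sold [FIFO — oldest first]: 152 @ $22.15 = $3,366.80
Total COGS = $12,140.40 + $3,366.80 = $15,507.20
Ending inventory: 42 @ $22.15 = $930.30
Check: goods available $16,437.50 = COGS $15,507.20 + ending $930.30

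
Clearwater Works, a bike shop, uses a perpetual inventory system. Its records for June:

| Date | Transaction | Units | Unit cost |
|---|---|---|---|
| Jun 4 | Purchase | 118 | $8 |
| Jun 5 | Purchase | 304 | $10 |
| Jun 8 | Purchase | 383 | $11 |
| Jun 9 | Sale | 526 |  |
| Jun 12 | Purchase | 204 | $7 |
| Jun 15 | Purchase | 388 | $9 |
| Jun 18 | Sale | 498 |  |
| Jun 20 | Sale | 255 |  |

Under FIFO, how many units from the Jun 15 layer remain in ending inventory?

118

Jun 9, 526 sold [FIFO — oldest first]: 118 @ $8 + 304 @ $10 + 104 @ $11 = $5,128
Jun 18, 498 sold [FIFO — oldest first]: 279 @ $11 + 204 @ $7 + 15 @ $9 = $4,632
Jun 20, 255 sold [FIFO — oldest first]: 255 @ $9 = $2,295
Total COGS = $5,128 + $4,632 + $2,295 = $12,055
Ending inventory: 118 @ $9 = $1,062
Check: goods available $13,117 = COGS $12,055 + ending $1,062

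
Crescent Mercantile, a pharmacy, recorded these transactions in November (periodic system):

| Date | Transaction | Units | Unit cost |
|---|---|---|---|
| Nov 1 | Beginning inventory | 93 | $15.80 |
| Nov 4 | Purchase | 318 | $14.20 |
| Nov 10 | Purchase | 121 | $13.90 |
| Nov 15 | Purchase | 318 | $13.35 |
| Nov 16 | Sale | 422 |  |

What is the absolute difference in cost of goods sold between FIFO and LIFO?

$447.00

FIFO COGS: 93 @ $15.80 + 318 @ $14.20 + 11 @ $13.90 = $6,137.90
LIFO COGS: 318 @ $13.35 + 104 @ $13.90 = $5,690.90
Difference = |$6,137.90 − $5,690.90| = $447.00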